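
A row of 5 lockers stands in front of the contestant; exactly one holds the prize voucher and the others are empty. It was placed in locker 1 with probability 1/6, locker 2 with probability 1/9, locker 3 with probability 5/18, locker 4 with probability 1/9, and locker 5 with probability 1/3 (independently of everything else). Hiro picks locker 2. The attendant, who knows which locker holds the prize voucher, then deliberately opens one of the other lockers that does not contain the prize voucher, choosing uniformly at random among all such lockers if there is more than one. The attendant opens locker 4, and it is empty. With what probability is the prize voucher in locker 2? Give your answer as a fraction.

Apply Bayes' rule, conditioning on where the prize voucher actually is.
If it is in locker 1 (prior 1/6): the attendant has 3 equally likely choices, so probability 1/3; weight (1/6)·(1/3) = 1/18.
If it is in locker 2 (prior 1/9): the attendant has 4 equally likely choices, so probability 1/4; weight (1/9)·(1/4) = 1/36.
If it is in locker 3 (prior 5/18): the attendant has 3 equally likely choices, so probability 1/3; weight (5/18)·(1/3) = 5/54.
If it is in locker 4 (prior 1/9): the attendant opened locker 4, so this case is ruled out; weight (1/9)·0 = 0.
If it is in locker 5 (prior 1/3): the attendant has 3 equally likely choices, so probability 1/3; weight (1/3)·(1/3) = 1/9.
The weights sum to 31/108.
So P(the prize voucher in locker 2 | the attendant opened locker 4) = (1/36) / (31/108) = 3/31.

3/31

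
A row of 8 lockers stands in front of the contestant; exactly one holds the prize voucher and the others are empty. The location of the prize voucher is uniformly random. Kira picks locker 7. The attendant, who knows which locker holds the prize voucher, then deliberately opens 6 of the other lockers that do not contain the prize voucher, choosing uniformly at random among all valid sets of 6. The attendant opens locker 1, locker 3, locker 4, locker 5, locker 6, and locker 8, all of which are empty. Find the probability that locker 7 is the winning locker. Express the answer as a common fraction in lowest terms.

Consider each possible location of the prize voucher in turn.
If it is in any of lockers 1, 3, 4, 5, 6, and 8 (prior 1/8 each): that locker was opened and seen not to hold the prize — ruled out; weight (1/8)·0 = 0 each.
If it is in locker 2 (prior 1/8): the attendant has no choice, probability 1; weight (1/8)·1 = 1/8.
If it is in locker 7 (prior 1/8): the attendant has 7 equally likely choices, so probability 1/7; weight (1/8)·(1/7) = 1/56.
The weights sum to 1/7.
So P(the prize voucher in locker 7 | the attendant opened locker 1, locker 3, locker 4, locker 5, locker 6, and locker 8) = (1/56) / (1/7) = 1/8.

1/8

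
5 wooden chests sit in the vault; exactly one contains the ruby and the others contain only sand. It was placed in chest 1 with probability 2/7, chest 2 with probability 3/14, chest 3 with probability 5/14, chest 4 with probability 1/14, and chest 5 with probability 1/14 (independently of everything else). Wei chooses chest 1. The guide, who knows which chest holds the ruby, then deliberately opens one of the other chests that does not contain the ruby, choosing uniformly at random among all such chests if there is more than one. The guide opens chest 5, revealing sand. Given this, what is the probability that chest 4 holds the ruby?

1/12

Condition on the true location of the ruby.
If it is in chest 1 (prior 2/7): the guide has 4 equally likely choices, so probability 1/4; weight (2/7)·(1/4) = 1/14.
If it is in chest 2 (prior 3/14): the guide has 3 equally likely choices, so probability 1/3; weight (3/14)·(1/3) = 1/14.
If it is in chest 3 (prior 5/14): the guide has 3 equally likely choices, so probability 1/3; weight (5/14)·(1/3) = 5/42.
If it is in chest 4 (prior 1/14): the guide has 3 equally likely choices, so probability 1/3; weight (1/14)·(1/3) = 1/42.
If it is in chest 5 (prior 1/14): the guide opened chest 5, so this case is ruled out; weight (1/14)·0 = 0.
The weights sum to 2/7.
So P(the ruby in chest 4 | the guide opened chest 5) = (1/42) / (2/7) = 1/12.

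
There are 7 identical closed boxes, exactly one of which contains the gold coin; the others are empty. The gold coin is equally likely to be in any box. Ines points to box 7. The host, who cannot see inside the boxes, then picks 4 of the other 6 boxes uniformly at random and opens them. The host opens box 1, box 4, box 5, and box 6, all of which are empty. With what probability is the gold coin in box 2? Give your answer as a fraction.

1/3

Condition on the true location of the gold coin.
If it is in any of boxes 1, 4, 5, and 6 (prior 1/7 each): that box was opened and seen not to hold the prize — ruled out; weight (1/7)·0 = 0 each.
If it is in any of boxes 2, 3, and 7 (prior 1/7 each): the host picks exactly this set with probability 1/15 regardless, and none is the prize; weight (1/7)·(1/15) = 1/105 each.
The weights sum to 1/35.
So P(the gold coin in box 2 | the host opened box 1, box 4, box 5, and box 6) = (1/105) / (1/35) = 1/3.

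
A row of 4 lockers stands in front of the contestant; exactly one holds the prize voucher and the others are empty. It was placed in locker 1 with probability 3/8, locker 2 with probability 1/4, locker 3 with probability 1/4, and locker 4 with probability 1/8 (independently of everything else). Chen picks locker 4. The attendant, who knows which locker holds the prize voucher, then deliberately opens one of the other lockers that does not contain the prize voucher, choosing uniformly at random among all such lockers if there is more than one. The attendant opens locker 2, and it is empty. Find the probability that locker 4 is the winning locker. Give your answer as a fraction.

2/17

Condition on the true location of the prize voucher.
If it is in locker 1 (prior 3/8): the attendant has 2 equally likely choices, so probability 1/2; weight (3/8)·(1/2) = 3/16.
If it is in locker 2 (prior 1/4): the attendant opened locker 2, so this case is ruled out; weight (1/4)·0 = 0.
If it is in locker 3 (prior 1/4): the attendant has 2 equally likely choices, so probability 1/2; weight (1/4)·(1/2) = 1/8.
If it is in locker 4 (prior 1/8): the attendant has 3 equally likely choices, so probability 1/3; weight (1/8)·(1/3) = 1/24.
The weights sum to 17/48.
So P(the prize voucher in locker 4 | the attendant opened locker 2) = (1/24) / (17/48) = 2/17.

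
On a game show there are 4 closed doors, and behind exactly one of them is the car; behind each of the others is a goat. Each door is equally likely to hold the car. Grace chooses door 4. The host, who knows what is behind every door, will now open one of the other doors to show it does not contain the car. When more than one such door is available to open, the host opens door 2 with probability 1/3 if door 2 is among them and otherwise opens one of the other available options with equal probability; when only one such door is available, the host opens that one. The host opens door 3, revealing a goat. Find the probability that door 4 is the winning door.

Condition on the true location of the car.
If it is behind door 1 (prior 1/4): door 2 is available but not opened, probability 2/3; weight (1/4)·(2/3) = 1/6.
If it is behind door 2 (prior 1/4): door 2 holds the prize so is unavailable; the host chooses uniformly among the 2 others, probability 1/2; weight (1/4)·(1/2) = 1/8.
If it is behind door 3 (prior 1/4): the host opened door 3, so this case is ruled out; weight (1/4)·0 = 0.
If it is behind door 4 (prior 1/4): door 2 is available but not opened; door 3 gets probability (1 − 1/3)/2 = 1/3; weight (1/4)·(1/3) = 1/12.
The weights sum to 3/8.
So P(the car behind door 4 | the host opened door 3) = (1/12) / (3/8) = 2/9.

2/9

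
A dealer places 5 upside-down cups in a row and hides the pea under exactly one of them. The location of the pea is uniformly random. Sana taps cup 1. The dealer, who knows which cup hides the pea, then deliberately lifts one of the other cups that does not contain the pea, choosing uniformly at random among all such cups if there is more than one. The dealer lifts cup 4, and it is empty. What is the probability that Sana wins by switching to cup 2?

Condition on the true location of the pea.
If it is under cup 1 (prior 1/5): the dealer has 4 equally likely choices, so probability 1/4; weight (1/5)·(1/4) = 1/20.
If it is under any of cups 2, 3, and 5 (prior 1/5 each): the dealer has 3 equally likely choices, so probability 1/3; weight (1/5)·(1/3) = 1/15 each.
If it is under cup 4 (prior 1/5): the dealer opened cup 4, so this case is ruled out; weight (1/5)·0 = 0.
The weights sum to 1/4.
So P(the pea under cup 2 | the dealer opened cup 4) = (1/15) / (1/4) = 4/15.

4/15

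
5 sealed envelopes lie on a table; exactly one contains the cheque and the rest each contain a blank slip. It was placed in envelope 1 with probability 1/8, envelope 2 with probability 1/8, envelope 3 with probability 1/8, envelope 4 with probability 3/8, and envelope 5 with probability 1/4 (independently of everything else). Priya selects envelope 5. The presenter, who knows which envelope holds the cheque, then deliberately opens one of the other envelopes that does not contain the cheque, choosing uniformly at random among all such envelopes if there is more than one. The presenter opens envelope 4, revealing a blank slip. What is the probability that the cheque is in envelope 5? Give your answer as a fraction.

1/3

Condition on the true location of the cheque.
If it is in any of envelopes 1, 2, and 3 (prior 1/8 each): the presenter has 3 equally likely choices, so probability 1/3; weight (1/8)·(1/3) = 1/24 each.
If it is in envelope 4 (prior 3/8): the presenter opened envelope 4, so this case is ruled out; weight (3/8)·0 = 0.
If it is in envelope 5 (prior 1/4): the presenter has 4 equally likely choices, so probability 1/4; weight (1/4)·(1/4) = 1/16.
The weights sum to 3/16.
So P(the cheque in envelope 5 | the presenter opened envelope 4) = (1/16) / (3/16) = 1/3.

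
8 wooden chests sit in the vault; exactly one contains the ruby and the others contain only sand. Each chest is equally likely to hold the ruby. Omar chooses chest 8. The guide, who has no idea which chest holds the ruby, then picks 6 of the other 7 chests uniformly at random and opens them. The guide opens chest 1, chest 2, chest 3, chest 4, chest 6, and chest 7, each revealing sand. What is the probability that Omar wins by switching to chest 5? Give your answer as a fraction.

1/2

Because the guide chose which chests to open without knowing where the ruby is, the choice is independent of the prize location. Learning that none of the 6 opened chests holds the ruby simply rules out those 6 locations and leaves the remaining 2 chests still equally likely by symmetry.
So P(the ruby in chest 5) = 1/2.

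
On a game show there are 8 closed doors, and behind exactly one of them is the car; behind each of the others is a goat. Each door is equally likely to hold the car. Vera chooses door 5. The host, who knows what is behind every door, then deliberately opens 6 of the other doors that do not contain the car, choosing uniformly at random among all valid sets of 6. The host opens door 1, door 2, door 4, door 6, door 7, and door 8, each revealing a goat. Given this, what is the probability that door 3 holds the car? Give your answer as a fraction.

7/8

Consider each possible location of the car in turn.
If it is behind any of doors 1, 2, 4, 6, 7, and 8 (prior 1/8 each): that door was opened and seen not to hold the prize — ruled out; weight (1/8)·0 = 0 each.
If it is behind door 3 (prior 1/8): the host has no choice, probability 1; weight (1/8)·1 = 1/8.
If it is behind door 5 (prior 1/8): the host has 7 equally likely choices, so probability 1/7; weight (1/8)·(1/7) = 1/56.
The weights sum to 1/7.
So P(the car behind door 3 | the host opened door 1, door 2, door 4, door 6, door 7, and door 8) = (1/8) / (1/7) = 7/8.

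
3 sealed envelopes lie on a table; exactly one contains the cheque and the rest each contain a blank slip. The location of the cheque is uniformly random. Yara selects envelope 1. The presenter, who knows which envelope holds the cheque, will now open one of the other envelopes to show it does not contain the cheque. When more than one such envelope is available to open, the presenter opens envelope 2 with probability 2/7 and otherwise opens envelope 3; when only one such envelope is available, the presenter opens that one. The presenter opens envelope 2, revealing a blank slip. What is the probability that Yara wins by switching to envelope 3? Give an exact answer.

7/9

Condition on the true location of the cheque.
If it is in envelope 1 (prior 1/3): envelope 2 is available, opened with probability 2/7; weight (1/3)·(2/7) = 2/21.
If it is in envelope 2 (prior 1/3): the presenter opened envelope 2, so this case is ruled out; weight (1/3)·0 = 0.
If it is in envelope 3 (prior 1/3): only envelope 2 is available, probability 1; weight (1/3)·1 = 1/3.
The weights sum to 3/7.
So P(the cheque in envelope 3 | the presenter opened envelope 2) = (1/3) / (3/7) = 7/9.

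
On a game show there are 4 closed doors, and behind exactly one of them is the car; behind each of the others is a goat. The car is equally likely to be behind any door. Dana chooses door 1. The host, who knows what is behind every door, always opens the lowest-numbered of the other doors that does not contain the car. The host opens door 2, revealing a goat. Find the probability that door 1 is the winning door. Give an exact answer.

1/3

Apply Bayes' rule, conditioning on where the car actually is.
If it is behind any of doors 1, 3, and 4 (prior 1/4 each): door 2 is the lowest-numbered option available, probability 1; weight (1/4)·1 = 1/4 each.
If it is behind door 2 (prior 1/4): the host opened door 2, so this case is ruled out; weight (1/4)·0 = 0.
The weights sum to 3/4.
So P(the car behind door 1 | the host opened door 2) = (1/4) / (3/4) = 1/3.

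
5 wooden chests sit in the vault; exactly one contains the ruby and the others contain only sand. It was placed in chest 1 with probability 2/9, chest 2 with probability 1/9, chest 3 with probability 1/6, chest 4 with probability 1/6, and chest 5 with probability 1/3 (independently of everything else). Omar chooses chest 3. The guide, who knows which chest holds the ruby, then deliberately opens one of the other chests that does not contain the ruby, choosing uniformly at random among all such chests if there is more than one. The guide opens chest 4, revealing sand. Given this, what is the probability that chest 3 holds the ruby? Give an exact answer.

3/19

Apply Bayes' rule, conditioning on where the ruby actually is.
If it is in chest 1 (prior 2/9): the guide has 3 equally likely choices, so probability 1/3; weight (2/9)·(1/3) = 2/27.
If it is in chest 2 (prior 1/9): the guide has 3 equally likely choices, so probability 1/3; weight (1/9)·(1/3) = 1/27.
If it is in chest 3 (prior 1/6): the guide has 4 equally likely choices, so probability 1/4; weight (1/6)·(1/4) = 1/24.
If it is in chest 4 (prior 1/6): the guide opened chest 4, so this case is ruled out; weight (1/6)·0 = 0.
If it is in chest 5 (prior 1/3): the guide has 3 equally likely choices, so probability 1/3; weight (1/3)·(1/3) = 1/9.
The weights sum to 19/72.
So P(the ruby in chest 3 | the guide opened chest 4) = (1/24) / (19/72) = 3/19.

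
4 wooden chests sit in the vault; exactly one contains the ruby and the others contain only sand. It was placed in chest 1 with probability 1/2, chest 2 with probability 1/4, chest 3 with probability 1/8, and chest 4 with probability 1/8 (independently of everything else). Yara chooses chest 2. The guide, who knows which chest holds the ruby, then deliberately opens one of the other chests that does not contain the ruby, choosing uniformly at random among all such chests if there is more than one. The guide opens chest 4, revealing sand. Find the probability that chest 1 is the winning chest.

12/19

Consider each possible location of the ruby in turn.
If it is in chest 1 (prior 1/2): the guide has 2 equally likely choices, so probability 1/2; weight (1/2)·(1/2) = 1/4.
If it is in chest 2 (prior 1/4): the guide has 3 equally likely choices, so probability 1/3; weight (1/4)·(1/3) = 1/12.
If it is in chest 3 (prior 1/8): the guide has 2 equally likely choices, so probability 1/2; weight (1/8)·(1/2) = 1/16.
If it is in chest 4 (prior 1/8): the guide opened chest 4, so this case is ruled out; weight (1/8)·0 = 0.
The weights sum to 19/48.
So P(the ruby in chest 1 | the guide opened chest 4) = (1/4) / (19/48) = 12/19.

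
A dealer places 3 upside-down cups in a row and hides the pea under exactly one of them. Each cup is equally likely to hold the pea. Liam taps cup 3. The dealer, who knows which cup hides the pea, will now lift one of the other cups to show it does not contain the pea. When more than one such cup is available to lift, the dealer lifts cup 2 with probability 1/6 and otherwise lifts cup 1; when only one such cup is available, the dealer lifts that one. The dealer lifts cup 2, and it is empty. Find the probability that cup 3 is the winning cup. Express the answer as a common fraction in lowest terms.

Condition on the true location of the pea.
If it is under cup 1 (prior 1/3): only cup 2 is available, probability 1; weight (1/3)·1 = 1/3.
If it is under cup 2 (prior 1/3): the dealer opened cup 2, so this case is ruled out; weight (1/3)·0 = 0.
If it is under cup 3 (prior 1/3): cup 2 is available, opened with probability 1/6; weight (1/3)·(1/6) = 1/18.
The weights sum to 7/18.
So P(the pea under cup 3 | the dealer opened cup 2) = (1/18) / (7/18) = 1/7.

1/7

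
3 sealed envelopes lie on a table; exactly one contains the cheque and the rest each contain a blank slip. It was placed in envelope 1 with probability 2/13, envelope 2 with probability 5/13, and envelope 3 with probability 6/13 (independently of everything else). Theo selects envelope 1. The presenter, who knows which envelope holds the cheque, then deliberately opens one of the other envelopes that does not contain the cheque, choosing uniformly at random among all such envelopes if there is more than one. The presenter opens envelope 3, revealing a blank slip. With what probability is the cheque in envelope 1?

Condition on the true location of the cheque.
If it is in envelope 1 (prior 2/13): the presenter has 2 equally likely choices, so probability 1/2; weight (2/13)·(1/2) = 1/13.
If it is in envelope 2 (prior 5/13): the presenter has no choice, probability 1; weight (5/13)·1 = 5/13.
If it is in envelope 3 (prior 6/13): the presenter opened envelope 3, so this case is ruled out; weight (6/13)·0 = 0.
The weights sum to 6/13.
So P(the cheque in envelope 1 | the presenter opened envelope 3) = (1/13) / (6/13) = 1/6.

1/6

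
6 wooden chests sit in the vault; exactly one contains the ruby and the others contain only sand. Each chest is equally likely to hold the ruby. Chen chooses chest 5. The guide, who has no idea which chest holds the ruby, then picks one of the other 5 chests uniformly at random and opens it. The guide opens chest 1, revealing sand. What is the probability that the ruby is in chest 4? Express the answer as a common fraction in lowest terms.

1/5

Consider each possible location of the ruby in turn.
If it is in chest 1 (prior 1/6): the guide opened chest 1, so this case is ruled out; weight (1/6)·0 = 0.
If it is in any of chests 2, 3, 4, 5, and 6 (prior 1/6 each): the guide picks chest 1 with probability 1/5 regardless, and it is not the prize; weight (1/6)·(1/5) = 1/30 each.
The weights sum to 1/6.
So P(the ruby in chest 4 | the guide opened chest 1) = (1/30) / (1/6) = 1/5.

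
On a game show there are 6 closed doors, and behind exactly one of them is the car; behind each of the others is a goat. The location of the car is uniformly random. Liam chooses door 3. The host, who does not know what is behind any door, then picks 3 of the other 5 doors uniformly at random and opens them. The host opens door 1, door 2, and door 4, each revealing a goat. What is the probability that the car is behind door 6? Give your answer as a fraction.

Apply Bayes' rule, conditioning on where the car actually is.
If it is behind any of doors 1, 2, and 4 (prior 1/6 each): that door was opened and seen not to hold the prize — ruled out; weight (1/6)·0 = 0 each.
If it is behind any of doors 3, 5, and 6 (prior 1/6 each): the host picks exactly this set with probability 1/10 regardless, and none is the prize; weight (1/6)·(1/10) = 1/60 each.
The weights sum to 1/20.
So P(the car behind door 6 | the host opened door 1, door 2, and door 4) = (1/60) / (1/20) = 1/3.

1/3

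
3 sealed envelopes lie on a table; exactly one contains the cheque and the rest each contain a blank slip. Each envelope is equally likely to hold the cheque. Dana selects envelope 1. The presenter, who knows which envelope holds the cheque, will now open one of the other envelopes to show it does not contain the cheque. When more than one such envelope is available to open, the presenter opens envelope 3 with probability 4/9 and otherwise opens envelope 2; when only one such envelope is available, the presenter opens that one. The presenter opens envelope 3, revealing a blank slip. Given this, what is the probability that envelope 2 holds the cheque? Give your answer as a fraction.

9/13

Condition on the true location of the cheque.
If it is in envelope 1 (prior 1/3): envelope 3 is available, opened with probability 4/9; weight (1/3)·(4/9) = 4/27.
If it is in envelope 2 (prior 1/3): only envelope 3 is available, probability 1; weight (1/3)·1 = 1/3.
If it is in envelope 3 (prior 1/3): the presenter opened envelope 3, so this case is ruled out; weight (1/3)·0 = 0.
The weights sum to 13/27.
So P(the cheque in envelope 2 | the presenter opened envelope 3) = (1/3) / (13/27) = 9/13.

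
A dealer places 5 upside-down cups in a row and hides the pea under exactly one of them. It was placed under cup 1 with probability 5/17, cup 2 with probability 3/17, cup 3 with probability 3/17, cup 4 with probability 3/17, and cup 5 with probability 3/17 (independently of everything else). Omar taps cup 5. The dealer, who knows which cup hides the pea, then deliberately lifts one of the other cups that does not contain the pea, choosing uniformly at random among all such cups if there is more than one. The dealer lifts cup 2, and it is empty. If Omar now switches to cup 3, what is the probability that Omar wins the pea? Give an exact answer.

Condition on the true location of the pea.
If it is under cup 1 (prior 5/17): the dealer has 3 equally likely choices, so probability 1/3; weight (5/17)·(1/3) = 5/51.
If it is under cup 2 (prior 3/17): the dealer opened cup 2, so this case is ruled out; weight (3/17)·0 = 0.
If it is under either of cups 3 and 4 (prior 3/17 each): the dealer has 3 equally likely choices, so probability 1/3; weight (3/17)·(1/3) = 1/17 each.
If it is under cup 5 (prior 3/17): the dealer has 4 equally likely choices, so probability 1/4; weight (3/17)·(1/4) = 3/68.
The weights sum to 53/204.
So P(the pea under cup 3 | the dealer opened cup 2) = (1/17) / (53/204) = 12/53.

12/53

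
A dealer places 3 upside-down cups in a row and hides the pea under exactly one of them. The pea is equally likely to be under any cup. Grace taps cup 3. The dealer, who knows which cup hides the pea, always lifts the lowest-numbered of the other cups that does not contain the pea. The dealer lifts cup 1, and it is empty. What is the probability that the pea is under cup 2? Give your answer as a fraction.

Condition on the true location of the pea.
If it is under cup 1 (prior 1/3): the dealer opened cup 1, so this case is ruled out; weight (1/3)·0 = 0.
If it is under either of cups 2 and 3 (prior 1/3 each): cup 1 is the lowest-numbered option available, probability 1; weight (1/3)·1 = 1/3 each.
The weights sum to 2/3.
So P(the pea under cup 2 | the dealer opened cup 1) = (1/3) / (2/3) = 1/2.

1/2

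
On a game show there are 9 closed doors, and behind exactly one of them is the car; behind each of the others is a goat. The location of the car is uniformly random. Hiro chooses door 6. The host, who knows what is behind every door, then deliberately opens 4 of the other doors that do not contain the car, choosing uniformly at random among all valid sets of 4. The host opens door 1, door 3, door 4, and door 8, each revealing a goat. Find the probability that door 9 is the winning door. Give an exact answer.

2/9

Condition on the true location of the car.
If it is behind any of doors 1, 3, 4, and 8 (prior 1/9 each): that door was opened and seen not to hold the prize — ruled out; weight (1/9)·0 = 0 each.
If it is behind any of doors 2, 5, 7, and 9 (prior 1/9 each): the host has 35 equally likely choices, so probability 1/35; weight (1/9)·(1/35) = 1/315 each.
If it is behind door 6 (prior 1/9): the host has 70 equally likely choices, so probability 1/70; weight (1/9)·(1/70) = 1/630.
The weights sum to 1/70.
So P(the car behind door 9 | the host opened door 1, door 3, door 4, and door 8) = (1/315) / (1/70) = 2/9.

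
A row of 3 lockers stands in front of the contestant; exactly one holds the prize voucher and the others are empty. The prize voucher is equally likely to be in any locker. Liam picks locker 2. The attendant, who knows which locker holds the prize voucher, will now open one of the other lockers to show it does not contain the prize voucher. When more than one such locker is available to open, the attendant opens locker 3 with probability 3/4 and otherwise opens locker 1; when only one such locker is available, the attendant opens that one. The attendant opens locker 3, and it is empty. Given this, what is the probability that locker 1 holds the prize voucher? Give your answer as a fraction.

4/7

Condition on the true location of the prize voucher.
If it is in locker 1 (prior 1/3): only locker 3 is available, probability 1; weight (1/3)·1 = 1/3.
If it is in locker 2 (prior 1/3): locker 3 is available, opened with probability 3/4; weight (1/3)·(3/4) = 1/4.
If it is in locker 3 (prior 1/3): the attendant opened locker 3, so this case is ruled out; weight (1/3)·0 = 0.
The weights sum to 7/12.
So P(the prize voucher in locker 1 | the attendant opened locker 3) = (1/3) / (7/12) = 4/7.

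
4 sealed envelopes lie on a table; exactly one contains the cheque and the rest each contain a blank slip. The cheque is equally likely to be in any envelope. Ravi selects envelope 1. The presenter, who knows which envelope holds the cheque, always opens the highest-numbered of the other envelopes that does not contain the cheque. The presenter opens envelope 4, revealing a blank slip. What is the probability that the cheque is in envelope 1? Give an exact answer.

Condition on the true location of the cheque.
If it is in any of envelopes 1, 2, and 3 (prior 1/4 each): envelope 4 is the highest-numbered option available, probability 1; weight (1/4)·1 = 1/4 each.
If it is in envelope 4 (prior 1/4): the presenter opened envelope 4, so this case is ruled out; weight (1/4)·0 = 0.
The weights sum to 3/4.
So P(the cheque in envelope 1 | the presenter opened envelope 4) = (1/4) / (3/4) = 1/3.

1/3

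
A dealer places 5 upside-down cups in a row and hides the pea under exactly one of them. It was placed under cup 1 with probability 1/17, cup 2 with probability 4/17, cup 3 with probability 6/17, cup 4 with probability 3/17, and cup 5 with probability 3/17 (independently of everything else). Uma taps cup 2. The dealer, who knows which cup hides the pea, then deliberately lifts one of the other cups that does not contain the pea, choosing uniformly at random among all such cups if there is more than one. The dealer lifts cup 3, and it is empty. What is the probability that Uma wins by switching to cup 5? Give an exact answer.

3/10

Consider each possible location of the pea in turn.
If it is under cup 1 (prior 1/17): the dealer has 3 equally likely choices, so probability 1/3; weight (1/17)·(1/3) = 1/51.
If it is under cup 2 (prior 4/17): the dealer has 4 equally likely choices, so probability 1/4; weight (4/17)·(1/4) = 1/17.
If it is under cup 3 (prior 6/17): the dealer opened cup 3, so this case is ruled out; weight (6/17)·0 = 0.
If it is under either of cups 4 and 5 (prior 3/17 each): the dealer has 3 equally likely choices, so probability 1/3; weight (3/17)·(1/3) = 1/17 each.
The weights sum to 10/51.
So P(the pea under cup 5 | the dealer opened cup 3) = (1/17) / (10/51) = 3/10.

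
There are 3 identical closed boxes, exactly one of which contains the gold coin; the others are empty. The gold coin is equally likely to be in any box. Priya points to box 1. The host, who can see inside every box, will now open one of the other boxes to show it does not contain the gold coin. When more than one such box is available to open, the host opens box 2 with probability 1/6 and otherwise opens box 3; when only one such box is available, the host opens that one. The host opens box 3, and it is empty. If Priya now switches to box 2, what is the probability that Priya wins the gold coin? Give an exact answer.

6/11

Consider each possible location of the gold coin in turn.
If it is in box 1 (prior 1/3): box 2 is available but not opened, probability 5/6; weight (1/3)·(5/6) = 5/18.
If it is in box 2 (prior 1/3): only box 3 is available, probability 1; weight (1/3)·1 = 1/3.
If it is in box 3 (prior 1/3): the host opened box 3, so this case is ruled out; weight (1/3)·0 = 0.
The weights sum to 11/18.
So P(the gold coin in box 2 | the host opened box 3) = (1/3) / (11/18) = 6/11.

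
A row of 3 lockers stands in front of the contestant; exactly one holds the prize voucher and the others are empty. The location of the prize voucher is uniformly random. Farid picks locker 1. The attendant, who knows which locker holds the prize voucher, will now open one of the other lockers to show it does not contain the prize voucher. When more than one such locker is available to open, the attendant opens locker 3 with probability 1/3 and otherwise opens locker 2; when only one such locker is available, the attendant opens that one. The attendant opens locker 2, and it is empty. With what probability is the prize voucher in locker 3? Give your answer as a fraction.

3/5

Condition on the true location of the prize voucher.
If it is in locker 1 (prior 1/3): locker 3 is available but not opened, probability 2/3; weight (1/3)·(2/3) = 2/9.
If it is in locker 2 (prior 1/3): the attendant opened locker 2, so this case is ruled out; weight (1/3)·0 = 0.
If it is in locker 3 (prior 1/3): only locker 2 is available, probability 1; weight (1/3)·1 = 1/3.
The weights sum to 5/9.
So P(the prize voucher in locker 3 | the attendant opened locker 2) = (1/3) / (5/9) = 3/5.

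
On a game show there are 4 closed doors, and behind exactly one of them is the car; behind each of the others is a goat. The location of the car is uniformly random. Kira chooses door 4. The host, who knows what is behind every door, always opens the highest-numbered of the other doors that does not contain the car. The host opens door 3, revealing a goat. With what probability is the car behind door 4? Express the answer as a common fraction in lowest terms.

1/3

Condition on the true location of the car.
If it is behind any of doors 1, 2, and 4 (prior 1/4 each): door 3 is the highest-numbered option available, probability 1; weight (1/4)·1 = 1/4 each.
If it is behind door 3 (prior 1/4): the host opened door 3, so this case is ruled out; weight (1/4)·0 = 0.
The weights sum to 3/4.
So P(the car behind door 4 | the host opened door 3) = (1/4) / (3/4) = 1/3.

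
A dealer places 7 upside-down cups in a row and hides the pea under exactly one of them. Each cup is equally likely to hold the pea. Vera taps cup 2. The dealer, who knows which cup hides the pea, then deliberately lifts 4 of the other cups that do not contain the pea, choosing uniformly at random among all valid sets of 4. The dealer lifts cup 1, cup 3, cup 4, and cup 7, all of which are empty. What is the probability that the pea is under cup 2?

1/7

Consider each possible location of the pea in turn.
If it is under any of cups 1, 3, 4, and 7 (prior 1/7 each): that cup was opened and seen not to hold the prize — ruled out; weight (1/7)·0 = 0 each.
If it is under cup 2 (prior 1/7): the dealer has 15 equally likely choices, so probability 1/15; weight (1/7)·(1/15) = 1/105.
If it is under either of cups 5 and 6 (prior 1/7 each): the dealer has 5 equally likely choices, so probability 1/5; weight (1/7)·(1/5) = 1/35 each.
The weights sum to 1/15.
So P(the pea under cup 2 | the dealer opened cup 1, cup 3, cup 4, and cup 7) = (1/105) / (1/15) = 1/7.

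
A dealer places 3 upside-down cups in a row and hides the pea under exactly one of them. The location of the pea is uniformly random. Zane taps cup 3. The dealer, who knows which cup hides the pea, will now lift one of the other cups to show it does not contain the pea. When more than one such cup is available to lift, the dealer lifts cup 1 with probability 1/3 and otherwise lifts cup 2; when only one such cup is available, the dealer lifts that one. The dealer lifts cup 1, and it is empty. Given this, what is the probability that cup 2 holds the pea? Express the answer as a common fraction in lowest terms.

Condition on the true location of the pea.
If it is under cup 1 (prior 1/3): the dealer opened cup 1, so this case is ruled out; weight (1/3)·0 = 0.
If it is under cup 2 (prior 1/3): only cup 1 is available, probability 1; weight (1/3)·1 = 1/3.
If it is under cup 3 (prior 1/3): cup 1 is available, opened with probability 1/3; weight (1/3)·(1/3) = 1/9.
The weights sum to 4/9.
So P(the pea under cup 2 | the dealer opened cup 1) = (1/3) / (4/9) = 3/4.

3/4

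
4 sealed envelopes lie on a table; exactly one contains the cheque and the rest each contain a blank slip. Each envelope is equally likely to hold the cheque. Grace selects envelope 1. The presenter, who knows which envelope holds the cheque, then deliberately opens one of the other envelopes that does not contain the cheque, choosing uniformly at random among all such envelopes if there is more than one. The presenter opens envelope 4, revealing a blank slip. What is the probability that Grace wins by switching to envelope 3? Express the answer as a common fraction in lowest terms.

Condition on the true location of the cheque.
If it is in envelope 1 (prior 1/4): the presenter has 3 equally likely choices, so probability 1/3; weight (1/4)·(1/3) = 1/12.
If it is in either of envelopes 2 and 3 (prior 1/4 each): the presenter has 2 equally likely choices, so probability 1/2; weight (1/4)·(1/2) = 1/8 each.
If it is in envelope 4 (prior 1/4): the presenter opened envelope 4, so this case is ruled out; weight (1/4)·0 = 0.
The weights sum to 1/3.
So P(the cheque in envelope 3 | the presenter opened envelope 4) = (1/8) / (1/3) = 3/8.

3/8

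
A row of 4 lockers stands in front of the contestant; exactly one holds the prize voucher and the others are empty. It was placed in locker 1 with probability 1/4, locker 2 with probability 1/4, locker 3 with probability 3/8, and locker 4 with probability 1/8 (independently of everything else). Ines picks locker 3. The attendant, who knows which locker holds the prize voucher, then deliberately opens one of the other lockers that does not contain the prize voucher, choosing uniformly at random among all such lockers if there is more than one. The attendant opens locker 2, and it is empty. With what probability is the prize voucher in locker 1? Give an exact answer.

Consider each possible location of the prize voucher in turn.
If it is in locker 1 (prior 1/4): the attendant has 2 equally likely choices, so probability 1/2; weight (1/4)·(1/2) = 1/8.
If it is in locker 2 (prior 1/4): the attendant opened locker 2, so this case is ruled out; weight (1/4)·0 = 0.
If it is in locker 3 (prior 3/8): the attendant has 3 equally likely choices, so probability 1/3; weight (3/8)·(1/3) = 1/8.
If it is in locker 4 (prior 1/8): the attendant has 2 equally likely choices, so probability 1/2; weight (1/8)·(1/2) = 1/16.
The weights sum to 5/16.
So P(the prize voucher in locker 1 | the attendant opened locker 2) = (1/8) / (5/16) = 2/5.

2/5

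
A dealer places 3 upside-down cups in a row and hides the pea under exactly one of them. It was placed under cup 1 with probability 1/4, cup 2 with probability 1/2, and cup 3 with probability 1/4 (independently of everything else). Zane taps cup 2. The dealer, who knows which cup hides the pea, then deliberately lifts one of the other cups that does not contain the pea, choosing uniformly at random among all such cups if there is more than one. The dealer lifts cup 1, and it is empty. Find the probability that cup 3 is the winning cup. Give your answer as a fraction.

1/2

Consider each possible location of the pea in turn.
If it is under cup 1 (prior 1/4): the dealer opened cup 1, so this case is ruled out; weight (1/4)·0 = 0.
If it is under cup 2 (prior 1/2): the dealer has 2 equally likely choices, so probability 1/2; weight (1/2)·(1/2) = 1/4.
If it is under cup 3 (prior 1/4): the dealer has no choice, probability 1; weight (1/4)·1 = 1/4.
The weights sum to 1/2.
So P(the pea under cup 3 | the dealer opened cup 1) = (1/4) / (1/2) = 1/2.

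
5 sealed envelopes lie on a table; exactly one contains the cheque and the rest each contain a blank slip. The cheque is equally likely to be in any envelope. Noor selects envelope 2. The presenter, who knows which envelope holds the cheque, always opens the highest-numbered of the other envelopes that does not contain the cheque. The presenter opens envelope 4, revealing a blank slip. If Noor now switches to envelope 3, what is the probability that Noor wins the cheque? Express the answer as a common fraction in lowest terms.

0

Consider each possible location of the cheque in turn.
If it is in any of envelopes 1, 2, and 3 (prior 1/5 each): the presenter would have opened envelope 5 instead, probability 0; weight (1/5)·0 = 0 each.
If it is in envelope 4 (prior 1/5): the presenter opened envelope 4, so this case is ruled out; weight (1/5)·0 = 0.
If it is in envelope 5 (prior 1/5): envelope 4 is the highest-numbered option available, probability 1; weight (1/5)·1 = 1/5.
The weights sum to 1/5.
So P(the cheque in envelope 3 | the presenter opened envelope 4) = 0 / (1/5) = 0.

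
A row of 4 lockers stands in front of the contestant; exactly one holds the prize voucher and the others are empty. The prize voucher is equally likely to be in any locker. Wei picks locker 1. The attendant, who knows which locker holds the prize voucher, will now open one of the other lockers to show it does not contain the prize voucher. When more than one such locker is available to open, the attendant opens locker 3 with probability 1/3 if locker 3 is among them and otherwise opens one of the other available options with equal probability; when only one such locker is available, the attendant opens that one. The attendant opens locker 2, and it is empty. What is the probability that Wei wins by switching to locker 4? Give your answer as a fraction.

4/9

Consider each possible location of the prize voucher in turn.
If it is in locker 1 (prior 1/4): locker 3 is available but not opened; locker 2 gets probability (1 − 1/3)/2 = 1/3; weight (1/4)·(1/3) = 1/12.
If it is in locker 2 (prior 1/4): the attendant opened locker 2, so this case is ruled out; weight (1/4)·0 = 0.
If it is in locker 3 (prior 1/4): locker 3 holds the prize so is unavailable; the attendant chooses uniformly among the 2 others, probability 1/2; weight (1/4)·(1/2) = 1/8.
If it is in locker 4 (prior 1/4): locker 3 is available but not opened, probability 2/3; weight (1/4)·(2/3) = 1/6.
The weights sum to 3/8.
So P(the prize voucher in locker 4 | the attendant opened locker 2) = (1/6) / (3/8) = 4/9.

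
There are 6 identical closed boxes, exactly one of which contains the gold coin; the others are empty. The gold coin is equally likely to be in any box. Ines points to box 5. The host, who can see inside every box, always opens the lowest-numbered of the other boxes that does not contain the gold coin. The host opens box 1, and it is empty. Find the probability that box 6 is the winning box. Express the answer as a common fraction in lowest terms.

Condition on the true location of the gold coin.
If it is in box 1 (prior 1/6): the host opened box 1, so this case is ruled out; weight (1/6)·0 = 0.
If it is in any of boxes 2, 3, 4, 5, and 6 (prior 1/6 each): box 1 is the lowest-numbered option available, probability 1; weight (1/6)·1 = 1/6 each.
The weights sum to 5/6.
So P(the gold coin in box 6 | the host opened box 1) = (1/6) / (5/6) = 1/5.

1/5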